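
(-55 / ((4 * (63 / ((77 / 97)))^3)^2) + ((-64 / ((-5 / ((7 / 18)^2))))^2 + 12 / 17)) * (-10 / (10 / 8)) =-13405033295518898458393 / 376274153980751785650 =-35.63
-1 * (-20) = 20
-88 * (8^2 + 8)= -6336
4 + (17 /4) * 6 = 59 /2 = 29.50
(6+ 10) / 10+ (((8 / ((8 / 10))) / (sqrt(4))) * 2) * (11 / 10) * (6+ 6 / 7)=2696 / 35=77.03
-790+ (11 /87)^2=-789.98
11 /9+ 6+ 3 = 10.22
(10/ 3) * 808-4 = 8068/ 3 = 2689.33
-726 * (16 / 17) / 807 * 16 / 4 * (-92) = 1424896 / 4573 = 311.59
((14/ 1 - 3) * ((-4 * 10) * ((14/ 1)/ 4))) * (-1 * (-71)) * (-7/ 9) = 765380/ 9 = 85042.22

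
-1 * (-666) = 666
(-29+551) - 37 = 485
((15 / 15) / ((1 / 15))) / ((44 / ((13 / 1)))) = 195 / 44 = 4.43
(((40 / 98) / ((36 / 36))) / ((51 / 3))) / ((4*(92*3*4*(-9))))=-5 / 8276688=-0.00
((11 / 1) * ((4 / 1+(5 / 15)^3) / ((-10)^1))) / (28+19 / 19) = -1199 / 7830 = -0.15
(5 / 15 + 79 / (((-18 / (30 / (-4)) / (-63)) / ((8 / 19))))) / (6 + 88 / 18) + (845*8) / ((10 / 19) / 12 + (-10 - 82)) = -153.67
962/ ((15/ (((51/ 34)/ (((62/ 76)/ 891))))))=16285698/ 155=105069.02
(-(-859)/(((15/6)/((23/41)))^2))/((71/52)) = 94517488/2983775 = 31.68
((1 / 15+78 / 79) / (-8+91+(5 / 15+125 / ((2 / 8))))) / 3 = 1249 / 2073750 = 0.00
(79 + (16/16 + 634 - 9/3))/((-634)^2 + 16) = 711/401972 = 0.00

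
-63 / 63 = -1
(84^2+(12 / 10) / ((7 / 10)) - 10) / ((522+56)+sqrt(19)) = 12.10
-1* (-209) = 209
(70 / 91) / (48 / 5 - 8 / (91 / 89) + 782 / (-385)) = -1925 / 639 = -3.01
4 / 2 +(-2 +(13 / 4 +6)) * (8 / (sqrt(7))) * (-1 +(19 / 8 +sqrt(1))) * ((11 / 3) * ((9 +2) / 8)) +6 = 8 +66671 * sqrt(7) / 672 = 270.49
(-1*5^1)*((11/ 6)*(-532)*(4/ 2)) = 29260/ 3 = 9753.33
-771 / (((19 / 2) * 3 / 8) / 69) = -283728 / 19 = -14933.05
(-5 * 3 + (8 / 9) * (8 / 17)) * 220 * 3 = -490820 / 51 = -9623.92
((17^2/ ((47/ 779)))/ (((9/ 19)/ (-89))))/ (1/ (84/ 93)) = -10659502588/ 13113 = -812895.80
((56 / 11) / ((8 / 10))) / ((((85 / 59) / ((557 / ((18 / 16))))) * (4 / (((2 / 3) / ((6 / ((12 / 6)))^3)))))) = 1840328 / 136323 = 13.50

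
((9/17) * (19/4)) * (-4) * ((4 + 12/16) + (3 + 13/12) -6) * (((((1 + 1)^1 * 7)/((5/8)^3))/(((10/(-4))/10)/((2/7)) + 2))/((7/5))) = -77824/75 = -1037.65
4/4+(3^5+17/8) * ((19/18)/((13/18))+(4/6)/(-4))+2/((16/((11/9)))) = 596341/1872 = 318.56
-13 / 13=-1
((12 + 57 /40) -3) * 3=1251 /40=31.28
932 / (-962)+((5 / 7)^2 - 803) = -18936716 / 23569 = -803.46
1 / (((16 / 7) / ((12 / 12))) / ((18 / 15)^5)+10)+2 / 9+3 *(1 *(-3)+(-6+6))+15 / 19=-7.90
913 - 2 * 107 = 699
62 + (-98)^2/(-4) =-2339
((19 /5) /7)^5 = 2476099 /52521875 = 0.05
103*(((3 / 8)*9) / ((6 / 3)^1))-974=-12803 / 16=-800.19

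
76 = 76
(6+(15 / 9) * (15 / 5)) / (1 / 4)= 44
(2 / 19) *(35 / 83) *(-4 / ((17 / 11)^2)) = -33880 / 455753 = -0.07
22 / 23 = 0.96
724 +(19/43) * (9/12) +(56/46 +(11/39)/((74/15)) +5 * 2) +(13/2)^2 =740066161/951418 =777.86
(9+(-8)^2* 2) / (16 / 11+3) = 1507 / 49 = 30.76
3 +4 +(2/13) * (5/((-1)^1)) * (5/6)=248/39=6.36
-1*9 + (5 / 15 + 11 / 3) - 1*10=-15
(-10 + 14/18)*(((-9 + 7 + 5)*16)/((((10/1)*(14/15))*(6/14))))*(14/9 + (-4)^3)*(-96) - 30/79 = -471684622/711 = -663410.16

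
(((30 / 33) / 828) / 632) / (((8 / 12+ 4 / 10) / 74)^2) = 171125 / 20466688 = 0.01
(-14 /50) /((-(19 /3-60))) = -3 /575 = -0.01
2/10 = 1/5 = 0.20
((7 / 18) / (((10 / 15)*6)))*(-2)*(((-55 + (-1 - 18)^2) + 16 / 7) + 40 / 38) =-6857 / 114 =-60.15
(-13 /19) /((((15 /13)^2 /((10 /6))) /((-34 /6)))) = 37349 /7695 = 4.85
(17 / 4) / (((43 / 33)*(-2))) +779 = 267415 / 344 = 777.37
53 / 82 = 0.65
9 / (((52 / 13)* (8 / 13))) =117 / 32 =3.66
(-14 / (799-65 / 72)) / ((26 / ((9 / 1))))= -0.01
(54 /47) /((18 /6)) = 18 /47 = 0.38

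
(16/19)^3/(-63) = -4096/432117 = -0.01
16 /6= 8 /3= 2.67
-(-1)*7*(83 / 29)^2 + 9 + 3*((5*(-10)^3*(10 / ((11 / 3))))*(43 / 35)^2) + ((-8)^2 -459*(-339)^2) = -23938881718937 / 453299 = -52810356.34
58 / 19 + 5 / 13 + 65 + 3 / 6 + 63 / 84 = 69.69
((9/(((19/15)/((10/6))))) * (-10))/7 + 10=-920/133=-6.92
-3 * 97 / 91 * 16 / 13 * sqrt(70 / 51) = -1552 * sqrt(3570) / 20111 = -4.61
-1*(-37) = 37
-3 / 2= -1.50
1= 1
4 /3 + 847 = 2545 /3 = 848.33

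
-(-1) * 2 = 2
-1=-1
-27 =-27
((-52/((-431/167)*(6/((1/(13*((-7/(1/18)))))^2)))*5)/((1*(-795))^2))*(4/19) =334/160228892191095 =0.00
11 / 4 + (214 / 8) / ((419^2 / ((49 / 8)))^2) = 2.75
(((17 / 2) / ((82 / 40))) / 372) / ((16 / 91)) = 7735 / 122016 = 0.06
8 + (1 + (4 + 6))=19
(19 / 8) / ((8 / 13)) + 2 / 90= 11179 / 2880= 3.88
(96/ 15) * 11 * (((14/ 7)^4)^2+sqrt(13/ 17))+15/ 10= 352 * sqrt(221)/ 85+180239/ 10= 18085.46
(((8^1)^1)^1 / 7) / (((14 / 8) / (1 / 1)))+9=9.65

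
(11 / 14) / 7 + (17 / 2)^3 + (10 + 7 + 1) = 632.24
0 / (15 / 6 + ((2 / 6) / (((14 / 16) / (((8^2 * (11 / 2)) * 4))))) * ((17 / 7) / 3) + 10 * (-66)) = 0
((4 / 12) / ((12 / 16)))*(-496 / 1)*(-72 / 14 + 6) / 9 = -3968 / 189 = -20.99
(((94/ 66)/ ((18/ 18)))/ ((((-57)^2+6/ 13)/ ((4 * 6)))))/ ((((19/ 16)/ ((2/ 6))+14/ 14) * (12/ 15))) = 97760/ 33921129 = 0.00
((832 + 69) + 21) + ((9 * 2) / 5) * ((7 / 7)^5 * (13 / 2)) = 4727 / 5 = 945.40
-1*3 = -3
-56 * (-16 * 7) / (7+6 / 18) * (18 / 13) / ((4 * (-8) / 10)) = -370.07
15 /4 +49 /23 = 541 /92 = 5.88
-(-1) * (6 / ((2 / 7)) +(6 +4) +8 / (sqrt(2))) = 4 * sqrt(2) +31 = 36.66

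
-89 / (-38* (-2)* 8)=-89 / 608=-0.15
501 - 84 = 417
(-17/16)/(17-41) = 17/384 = 0.04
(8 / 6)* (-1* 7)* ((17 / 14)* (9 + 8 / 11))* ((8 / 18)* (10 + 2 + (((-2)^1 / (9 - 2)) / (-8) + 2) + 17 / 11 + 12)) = -30904810 / 22869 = -1351.38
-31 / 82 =-0.38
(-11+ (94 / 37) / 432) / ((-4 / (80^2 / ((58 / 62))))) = 544763000 / 28971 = 18803.73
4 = 4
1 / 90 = 0.01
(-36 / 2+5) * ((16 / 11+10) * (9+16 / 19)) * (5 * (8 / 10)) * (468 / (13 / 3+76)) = -156383136 / 4579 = -34152.25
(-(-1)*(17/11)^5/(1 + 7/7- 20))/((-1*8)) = 1419857/23191344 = 0.06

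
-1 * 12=-12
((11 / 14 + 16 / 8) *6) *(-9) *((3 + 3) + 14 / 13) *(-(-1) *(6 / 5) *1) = -44712 / 35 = -1277.49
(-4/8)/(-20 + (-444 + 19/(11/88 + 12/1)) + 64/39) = 3783/3486352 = 0.00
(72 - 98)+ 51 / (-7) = -233 / 7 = -33.29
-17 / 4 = -4.25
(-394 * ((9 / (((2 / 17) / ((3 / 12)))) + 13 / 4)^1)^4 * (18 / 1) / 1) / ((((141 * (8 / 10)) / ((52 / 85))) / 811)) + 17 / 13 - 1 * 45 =-83158599389121757 / 10636288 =-7818385454.50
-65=-65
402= 402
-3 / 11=-0.27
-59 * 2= -118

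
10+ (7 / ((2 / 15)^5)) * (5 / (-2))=-26577485 / 64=-415273.20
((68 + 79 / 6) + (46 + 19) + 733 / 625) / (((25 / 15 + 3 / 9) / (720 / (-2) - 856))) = -167966992 / 1875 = -89582.40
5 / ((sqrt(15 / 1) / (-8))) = -8*sqrt(15) / 3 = -10.33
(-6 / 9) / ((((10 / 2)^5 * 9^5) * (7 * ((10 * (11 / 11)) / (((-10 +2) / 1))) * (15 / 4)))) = 0.00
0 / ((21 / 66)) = 0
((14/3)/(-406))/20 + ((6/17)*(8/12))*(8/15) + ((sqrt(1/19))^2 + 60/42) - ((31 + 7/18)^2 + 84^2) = -42699329752/5311089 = -8039.66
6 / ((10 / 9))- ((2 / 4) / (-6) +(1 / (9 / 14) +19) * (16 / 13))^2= -690404357 / 1095120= -630.44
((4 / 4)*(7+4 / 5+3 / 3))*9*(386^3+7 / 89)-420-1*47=2026968794221 / 445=4554986054.43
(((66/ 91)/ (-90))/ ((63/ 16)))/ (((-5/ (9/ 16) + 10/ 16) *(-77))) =-128/ 39796575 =-0.00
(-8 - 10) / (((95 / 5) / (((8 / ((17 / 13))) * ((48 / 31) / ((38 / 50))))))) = -2246400 / 190247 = -11.81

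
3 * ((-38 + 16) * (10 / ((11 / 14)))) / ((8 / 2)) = -210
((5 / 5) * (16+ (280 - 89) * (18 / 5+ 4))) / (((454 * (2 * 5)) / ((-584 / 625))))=-1071348 / 3546875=-0.30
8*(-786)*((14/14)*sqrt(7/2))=-3144*sqrt(14)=-11763.77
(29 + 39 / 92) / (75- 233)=-2707 / 14536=-0.19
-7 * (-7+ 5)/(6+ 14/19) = 133/64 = 2.08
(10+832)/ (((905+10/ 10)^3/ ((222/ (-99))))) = -15577/ 6135338682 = -0.00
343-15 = 328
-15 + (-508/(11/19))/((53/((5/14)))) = -85345/4081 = -20.91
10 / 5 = 2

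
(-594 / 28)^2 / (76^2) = 88209 / 1132096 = 0.08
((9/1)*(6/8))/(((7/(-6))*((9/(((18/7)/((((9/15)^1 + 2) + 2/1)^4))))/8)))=-405000/13712209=-0.03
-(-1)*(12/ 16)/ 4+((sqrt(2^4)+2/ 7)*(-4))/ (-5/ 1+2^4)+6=5703/ 1232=4.63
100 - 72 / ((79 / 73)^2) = 240412 / 6241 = 38.52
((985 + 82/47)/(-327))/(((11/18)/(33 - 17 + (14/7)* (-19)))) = 556524/5123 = 108.63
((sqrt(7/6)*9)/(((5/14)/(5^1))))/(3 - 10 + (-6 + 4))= -7*sqrt(42)/3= -15.12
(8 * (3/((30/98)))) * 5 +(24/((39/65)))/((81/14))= 32312/81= 398.91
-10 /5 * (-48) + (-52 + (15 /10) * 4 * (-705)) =-4186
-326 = -326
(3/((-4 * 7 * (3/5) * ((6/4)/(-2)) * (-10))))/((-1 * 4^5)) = 0.00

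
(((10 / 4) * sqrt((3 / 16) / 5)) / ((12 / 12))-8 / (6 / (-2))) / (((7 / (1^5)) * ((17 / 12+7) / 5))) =0.27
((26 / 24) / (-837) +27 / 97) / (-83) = -269927 / 80864244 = -0.00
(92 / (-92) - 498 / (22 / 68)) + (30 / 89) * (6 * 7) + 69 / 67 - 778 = -151066292 / 65593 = -2303.09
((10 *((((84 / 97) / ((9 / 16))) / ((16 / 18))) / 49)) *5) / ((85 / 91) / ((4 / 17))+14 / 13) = 62400 / 178189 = 0.35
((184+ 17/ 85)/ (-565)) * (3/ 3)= -921/ 2825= -0.33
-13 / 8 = -1.62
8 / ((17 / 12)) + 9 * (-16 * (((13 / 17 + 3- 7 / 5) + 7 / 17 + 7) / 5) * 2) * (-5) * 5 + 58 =240410 / 17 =14141.76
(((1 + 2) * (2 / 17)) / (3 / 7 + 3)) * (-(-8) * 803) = 11242 / 17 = 661.29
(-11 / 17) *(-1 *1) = 11 / 17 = 0.65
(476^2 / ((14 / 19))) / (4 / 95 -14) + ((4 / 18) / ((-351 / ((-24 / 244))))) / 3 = -4245208376 / 192699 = -22030.26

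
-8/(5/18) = -144/5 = -28.80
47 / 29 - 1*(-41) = 1236 / 29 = 42.62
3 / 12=1 / 4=0.25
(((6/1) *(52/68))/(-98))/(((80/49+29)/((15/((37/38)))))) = -1170/49691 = -0.02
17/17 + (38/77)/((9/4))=845/693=1.22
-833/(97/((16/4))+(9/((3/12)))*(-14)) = 1.74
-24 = -24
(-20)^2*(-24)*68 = -652800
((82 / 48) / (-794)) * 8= -41 / 2382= -0.02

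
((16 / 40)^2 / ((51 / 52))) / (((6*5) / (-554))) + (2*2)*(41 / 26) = 819242 / 248625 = 3.30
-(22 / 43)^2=-484 / 1849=-0.26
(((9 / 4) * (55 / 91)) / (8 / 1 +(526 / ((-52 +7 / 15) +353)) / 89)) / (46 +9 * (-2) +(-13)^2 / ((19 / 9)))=24578685 / 15661852492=0.00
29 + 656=685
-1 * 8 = -8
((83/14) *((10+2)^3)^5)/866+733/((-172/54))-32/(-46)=632358089995160075681/5995318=105475320907941.84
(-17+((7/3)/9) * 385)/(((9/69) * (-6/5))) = -128570/243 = -529.09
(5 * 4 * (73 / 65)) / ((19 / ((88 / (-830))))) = -12848 / 102505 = -0.13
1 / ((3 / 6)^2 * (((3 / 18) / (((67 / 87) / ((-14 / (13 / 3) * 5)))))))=-1.14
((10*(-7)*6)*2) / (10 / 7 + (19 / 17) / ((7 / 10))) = -833 / 3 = -277.67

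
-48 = -48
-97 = -97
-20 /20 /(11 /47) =-47 /11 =-4.27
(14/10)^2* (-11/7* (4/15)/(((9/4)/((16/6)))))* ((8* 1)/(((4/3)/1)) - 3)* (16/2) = -78848/3375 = -23.36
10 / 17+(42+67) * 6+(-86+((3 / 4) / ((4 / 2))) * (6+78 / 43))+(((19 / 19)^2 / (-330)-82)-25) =464.52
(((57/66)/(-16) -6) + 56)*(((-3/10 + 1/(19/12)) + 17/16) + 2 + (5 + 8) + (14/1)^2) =515984769/48640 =10608.24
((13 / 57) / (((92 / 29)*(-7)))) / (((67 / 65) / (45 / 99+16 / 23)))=-0.01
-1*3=-3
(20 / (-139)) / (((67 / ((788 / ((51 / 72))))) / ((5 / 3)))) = -630400 / 158321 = -3.98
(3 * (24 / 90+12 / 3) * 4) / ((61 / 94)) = 78.90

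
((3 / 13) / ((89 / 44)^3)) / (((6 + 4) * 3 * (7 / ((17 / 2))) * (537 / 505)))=36565232 / 34449720123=0.00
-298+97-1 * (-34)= -167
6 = 6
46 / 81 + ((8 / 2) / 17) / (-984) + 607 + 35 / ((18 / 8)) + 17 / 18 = 35232988 / 56457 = 624.07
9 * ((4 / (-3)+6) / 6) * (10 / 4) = 35 / 2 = 17.50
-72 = -72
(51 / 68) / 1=3 / 4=0.75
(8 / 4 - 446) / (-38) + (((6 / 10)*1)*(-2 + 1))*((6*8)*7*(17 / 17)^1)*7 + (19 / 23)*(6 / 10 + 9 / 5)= -610722 / 437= -1397.53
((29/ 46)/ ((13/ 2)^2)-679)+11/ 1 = -2596458/ 3887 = -667.99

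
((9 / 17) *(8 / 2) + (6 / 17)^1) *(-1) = -2.47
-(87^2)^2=-57289761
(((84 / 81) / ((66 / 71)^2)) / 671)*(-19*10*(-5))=33522650 / 19729413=1.70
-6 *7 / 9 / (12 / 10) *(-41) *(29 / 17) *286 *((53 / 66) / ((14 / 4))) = 8192210 / 459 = 17847.95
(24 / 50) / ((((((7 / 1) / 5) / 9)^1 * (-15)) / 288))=-10368 / 175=-59.25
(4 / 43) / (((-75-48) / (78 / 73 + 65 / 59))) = -37388 / 22779723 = -0.00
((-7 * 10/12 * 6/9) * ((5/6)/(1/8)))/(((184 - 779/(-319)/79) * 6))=-8820350/375658803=-0.02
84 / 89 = 0.94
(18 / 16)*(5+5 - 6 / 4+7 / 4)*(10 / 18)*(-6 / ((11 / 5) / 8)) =-3075 / 22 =-139.77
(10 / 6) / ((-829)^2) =5 / 2061723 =0.00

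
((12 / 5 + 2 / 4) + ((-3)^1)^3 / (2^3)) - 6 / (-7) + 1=387 / 280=1.38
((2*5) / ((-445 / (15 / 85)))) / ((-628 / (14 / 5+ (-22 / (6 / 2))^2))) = 1273 / 3563115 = 0.00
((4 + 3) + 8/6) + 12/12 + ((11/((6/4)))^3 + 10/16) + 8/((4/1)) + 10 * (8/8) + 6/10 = 450283/1080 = 416.93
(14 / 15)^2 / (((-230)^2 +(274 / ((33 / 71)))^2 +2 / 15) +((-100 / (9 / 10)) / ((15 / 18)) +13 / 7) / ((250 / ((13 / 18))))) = 9960720 / 4578692449547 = 0.00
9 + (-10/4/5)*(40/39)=331/39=8.49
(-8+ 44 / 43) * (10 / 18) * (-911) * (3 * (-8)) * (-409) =1490396000 / 43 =34660372.09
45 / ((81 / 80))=400 / 9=44.44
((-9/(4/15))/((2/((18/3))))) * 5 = -2025/4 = -506.25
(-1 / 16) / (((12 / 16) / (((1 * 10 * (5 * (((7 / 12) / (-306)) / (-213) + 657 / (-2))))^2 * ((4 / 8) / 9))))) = -41258676584453475625 / 33033783014784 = -1248984.31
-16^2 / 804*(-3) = 64 / 67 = 0.96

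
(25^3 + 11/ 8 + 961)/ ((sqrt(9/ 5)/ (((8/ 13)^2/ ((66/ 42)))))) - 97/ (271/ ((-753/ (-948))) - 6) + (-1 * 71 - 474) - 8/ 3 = -138298631/ 252390 + 2477048 * sqrt(5)/ 1859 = 2431.52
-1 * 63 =-63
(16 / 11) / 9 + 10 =1006 / 99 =10.16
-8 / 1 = -8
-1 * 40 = -40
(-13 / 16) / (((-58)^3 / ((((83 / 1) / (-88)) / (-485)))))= 1079 / 133238082560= 0.00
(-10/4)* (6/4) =-15/4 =-3.75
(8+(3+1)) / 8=3 / 2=1.50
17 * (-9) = -153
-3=-3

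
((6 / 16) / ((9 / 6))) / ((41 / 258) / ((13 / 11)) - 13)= -1677 / 86302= -0.02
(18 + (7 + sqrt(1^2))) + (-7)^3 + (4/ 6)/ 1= -949/ 3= -316.33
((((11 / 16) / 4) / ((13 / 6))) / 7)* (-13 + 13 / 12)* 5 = -605 / 896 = -0.68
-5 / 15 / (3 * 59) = -1 / 531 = -0.00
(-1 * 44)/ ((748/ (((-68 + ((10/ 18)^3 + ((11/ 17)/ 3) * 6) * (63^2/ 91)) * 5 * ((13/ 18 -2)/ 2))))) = -932765/ 1217268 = -0.77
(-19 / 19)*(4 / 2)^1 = -2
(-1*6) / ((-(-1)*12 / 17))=-17 / 2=-8.50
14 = 14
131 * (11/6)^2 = 15851/36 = 440.31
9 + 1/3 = 28/3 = 9.33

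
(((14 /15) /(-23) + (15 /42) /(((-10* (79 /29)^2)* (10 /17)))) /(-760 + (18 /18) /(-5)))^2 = 34567779436969 /8401916088714503347776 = 0.00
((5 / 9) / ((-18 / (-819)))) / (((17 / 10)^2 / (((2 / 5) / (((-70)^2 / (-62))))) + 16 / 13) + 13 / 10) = -0.04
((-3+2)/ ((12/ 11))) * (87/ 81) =-319/ 324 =-0.98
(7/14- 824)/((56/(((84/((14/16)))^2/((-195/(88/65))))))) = 27827712/29575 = 940.92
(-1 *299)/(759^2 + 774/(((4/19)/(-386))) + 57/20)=5980/16860903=0.00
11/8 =1.38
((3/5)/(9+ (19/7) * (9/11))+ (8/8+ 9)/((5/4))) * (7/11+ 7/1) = 81179/1320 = 61.50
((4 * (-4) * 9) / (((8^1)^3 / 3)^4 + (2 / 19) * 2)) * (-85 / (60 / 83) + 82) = 281637 / 46631073511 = 0.00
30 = 30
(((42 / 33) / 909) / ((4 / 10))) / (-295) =-7 / 589941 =-0.00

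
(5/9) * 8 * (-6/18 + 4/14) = -40/189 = -0.21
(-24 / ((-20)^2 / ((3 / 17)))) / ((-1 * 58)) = 9 / 49300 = 0.00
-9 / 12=-3 / 4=-0.75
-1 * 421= -421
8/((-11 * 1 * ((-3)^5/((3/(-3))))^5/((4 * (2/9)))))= -64/83881572334857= -0.00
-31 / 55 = -0.56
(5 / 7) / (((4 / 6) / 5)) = 75 / 14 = 5.36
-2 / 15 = -0.13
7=7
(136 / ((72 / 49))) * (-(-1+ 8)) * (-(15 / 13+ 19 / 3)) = 1702652 / 351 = 4850.86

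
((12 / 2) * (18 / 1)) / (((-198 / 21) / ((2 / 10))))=-2.29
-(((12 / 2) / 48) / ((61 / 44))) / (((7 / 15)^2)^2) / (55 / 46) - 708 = -103927263 / 146461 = -709.59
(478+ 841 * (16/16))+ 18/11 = 1320.64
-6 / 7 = -0.86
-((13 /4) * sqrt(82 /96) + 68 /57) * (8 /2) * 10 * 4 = -130 * sqrt(123) /3 - 10880 /57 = -671.47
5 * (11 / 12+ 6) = 415 / 12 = 34.58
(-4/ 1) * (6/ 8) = -3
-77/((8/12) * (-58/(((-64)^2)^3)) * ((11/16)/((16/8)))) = 11544872091648/29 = 398099037643.03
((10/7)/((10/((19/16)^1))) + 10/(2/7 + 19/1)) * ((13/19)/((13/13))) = 27053/57456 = 0.47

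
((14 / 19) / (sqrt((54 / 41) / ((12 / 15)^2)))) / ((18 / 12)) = 56 * sqrt(246) / 2565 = 0.34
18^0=1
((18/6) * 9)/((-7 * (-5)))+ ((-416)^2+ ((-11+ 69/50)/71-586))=4285895303/24850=172470.64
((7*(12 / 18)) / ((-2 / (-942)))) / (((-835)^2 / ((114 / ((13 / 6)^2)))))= 0.08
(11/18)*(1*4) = 22/9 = 2.44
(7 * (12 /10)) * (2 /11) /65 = 84 /3575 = 0.02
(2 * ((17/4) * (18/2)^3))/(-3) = -4131/2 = -2065.50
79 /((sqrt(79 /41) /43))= 43*sqrt(3239)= 2447.23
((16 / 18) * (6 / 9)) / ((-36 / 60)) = -80 / 81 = -0.99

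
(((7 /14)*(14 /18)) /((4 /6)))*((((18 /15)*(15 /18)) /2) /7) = 1 /24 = 0.04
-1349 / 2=-674.50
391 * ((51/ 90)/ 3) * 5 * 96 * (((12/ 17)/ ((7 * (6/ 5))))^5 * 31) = 1140800000/ 247718373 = 4.61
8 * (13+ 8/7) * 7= 792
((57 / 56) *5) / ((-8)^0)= 285 / 56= 5.09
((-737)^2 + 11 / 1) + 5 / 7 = 3802265 / 7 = 543180.71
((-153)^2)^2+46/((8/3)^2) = 17535401199/32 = 547981287.47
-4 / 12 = -1 / 3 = -0.33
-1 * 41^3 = -68921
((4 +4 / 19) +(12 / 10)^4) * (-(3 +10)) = -970112 / 11875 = -81.69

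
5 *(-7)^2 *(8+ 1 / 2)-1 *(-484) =5133 / 2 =2566.50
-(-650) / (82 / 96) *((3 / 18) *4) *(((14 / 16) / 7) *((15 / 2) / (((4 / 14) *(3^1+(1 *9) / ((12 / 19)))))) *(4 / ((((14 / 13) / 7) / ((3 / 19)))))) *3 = 21294000 / 17917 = 1188.48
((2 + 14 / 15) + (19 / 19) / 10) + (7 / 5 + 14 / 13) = 2149 / 390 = 5.51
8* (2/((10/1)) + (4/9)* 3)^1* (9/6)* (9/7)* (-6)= -4968/35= -141.94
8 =8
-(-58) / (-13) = -58 / 13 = -4.46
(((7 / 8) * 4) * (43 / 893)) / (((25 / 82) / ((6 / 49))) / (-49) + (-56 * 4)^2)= 0.00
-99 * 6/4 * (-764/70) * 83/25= 4708341/875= 5380.96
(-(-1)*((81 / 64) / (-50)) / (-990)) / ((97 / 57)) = 513 / 34144000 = 0.00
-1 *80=-80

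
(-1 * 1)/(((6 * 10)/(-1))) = 1/60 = 0.02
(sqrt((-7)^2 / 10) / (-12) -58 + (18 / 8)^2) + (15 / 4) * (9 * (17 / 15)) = -235 / 16 -7 * sqrt(10) / 120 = -14.87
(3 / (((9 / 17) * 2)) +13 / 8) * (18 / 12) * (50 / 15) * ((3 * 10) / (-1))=-2675 / 4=-668.75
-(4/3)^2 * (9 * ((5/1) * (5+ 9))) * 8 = -8960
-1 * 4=-4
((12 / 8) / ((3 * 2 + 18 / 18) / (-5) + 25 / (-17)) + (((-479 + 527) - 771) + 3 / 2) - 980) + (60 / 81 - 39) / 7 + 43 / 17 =-2673279823 / 1567944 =-1704.96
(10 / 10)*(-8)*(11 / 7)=-88 / 7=-12.57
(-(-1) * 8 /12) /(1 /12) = 8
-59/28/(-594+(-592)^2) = -1/166040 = -0.00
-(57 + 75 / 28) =-1671 / 28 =-59.68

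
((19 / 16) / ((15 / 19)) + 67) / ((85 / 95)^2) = 5935201 / 69360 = 85.57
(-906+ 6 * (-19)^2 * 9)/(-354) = -3098/59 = -52.51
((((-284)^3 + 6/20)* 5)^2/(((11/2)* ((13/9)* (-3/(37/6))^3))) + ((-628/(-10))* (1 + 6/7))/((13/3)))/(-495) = 93021480100699627469519/3210807600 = 28971365366364.41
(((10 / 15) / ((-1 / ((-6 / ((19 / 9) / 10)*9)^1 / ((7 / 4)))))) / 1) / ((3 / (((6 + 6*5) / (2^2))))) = 38880 / 133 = 292.33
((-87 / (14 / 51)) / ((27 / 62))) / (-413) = 15283 / 8673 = 1.76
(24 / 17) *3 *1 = 72 / 17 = 4.24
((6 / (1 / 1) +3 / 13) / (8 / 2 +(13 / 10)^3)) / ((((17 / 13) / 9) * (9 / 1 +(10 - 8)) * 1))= 0.63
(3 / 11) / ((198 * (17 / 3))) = 1 / 4114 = 0.00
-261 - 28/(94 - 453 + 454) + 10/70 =-173666/665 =-261.15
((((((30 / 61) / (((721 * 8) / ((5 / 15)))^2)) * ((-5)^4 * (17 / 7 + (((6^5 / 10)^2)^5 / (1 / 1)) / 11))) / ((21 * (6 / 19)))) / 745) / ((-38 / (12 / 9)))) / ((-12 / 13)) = 71829683837200712420435257486186330759 / 1237689388034946000000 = 58035307187406062.32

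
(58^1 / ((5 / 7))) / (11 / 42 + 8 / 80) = 4263 / 19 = 224.37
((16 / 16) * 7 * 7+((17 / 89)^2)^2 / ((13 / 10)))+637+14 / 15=8404461194582 / 12234736995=686.93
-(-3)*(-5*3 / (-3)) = 15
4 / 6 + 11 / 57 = 0.86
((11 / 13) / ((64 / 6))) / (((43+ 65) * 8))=11 / 119808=0.00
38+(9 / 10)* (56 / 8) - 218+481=3073 / 10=307.30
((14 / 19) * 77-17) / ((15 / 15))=755 / 19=39.74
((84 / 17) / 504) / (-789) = -1 / 80478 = -0.00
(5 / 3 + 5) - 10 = -10 / 3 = -3.33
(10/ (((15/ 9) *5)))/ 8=3/ 20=0.15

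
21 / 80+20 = 1621 / 80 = 20.26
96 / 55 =1.75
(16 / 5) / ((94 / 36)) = 288 / 235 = 1.23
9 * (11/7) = 14.14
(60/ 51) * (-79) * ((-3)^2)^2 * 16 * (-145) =296913600/ 17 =17465505.88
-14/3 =-4.67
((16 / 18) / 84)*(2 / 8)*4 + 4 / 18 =44 / 189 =0.23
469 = 469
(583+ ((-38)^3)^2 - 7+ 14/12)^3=5896017175785949889569729624663/216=27296375813823842081341340000.00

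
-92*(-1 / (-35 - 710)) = -92 / 745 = -0.12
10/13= 0.77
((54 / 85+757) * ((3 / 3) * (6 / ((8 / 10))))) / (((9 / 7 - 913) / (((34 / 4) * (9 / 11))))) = -12171411 / 280808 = -43.34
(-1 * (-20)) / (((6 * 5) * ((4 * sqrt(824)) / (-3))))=-sqrt(206) / 824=-0.02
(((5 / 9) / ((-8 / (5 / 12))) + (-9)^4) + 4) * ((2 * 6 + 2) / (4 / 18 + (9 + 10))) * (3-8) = -198524725 / 8304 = -23907.12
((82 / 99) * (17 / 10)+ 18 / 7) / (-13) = -13789 / 45045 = -0.31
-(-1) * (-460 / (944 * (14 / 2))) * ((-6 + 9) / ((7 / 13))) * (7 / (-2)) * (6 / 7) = 13455 / 11564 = 1.16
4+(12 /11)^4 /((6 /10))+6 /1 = 180970 /14641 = 12.36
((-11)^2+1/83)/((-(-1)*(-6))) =-1674/83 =-20.17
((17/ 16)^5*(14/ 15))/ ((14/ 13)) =18458141/ 15728640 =1.17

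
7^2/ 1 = 49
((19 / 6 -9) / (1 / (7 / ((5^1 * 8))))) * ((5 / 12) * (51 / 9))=-4165 / 1728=-2.41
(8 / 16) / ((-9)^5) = -1 / 118098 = -0.00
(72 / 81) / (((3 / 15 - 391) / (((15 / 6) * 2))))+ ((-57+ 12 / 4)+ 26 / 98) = -53.75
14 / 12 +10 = 67 / 6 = 11.17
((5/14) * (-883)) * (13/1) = -57395/14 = -4099.64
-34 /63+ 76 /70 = 172 /315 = 0.55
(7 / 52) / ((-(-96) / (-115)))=-0.16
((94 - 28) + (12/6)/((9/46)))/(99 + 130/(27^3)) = 1500282/1948747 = 0.77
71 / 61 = 1.16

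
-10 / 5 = -2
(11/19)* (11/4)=1.59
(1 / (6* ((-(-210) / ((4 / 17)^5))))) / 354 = 128 / 79164127035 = 0.00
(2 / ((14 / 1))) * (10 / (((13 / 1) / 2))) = 20 / 91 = 0.22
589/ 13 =45.31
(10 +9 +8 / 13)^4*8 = 1184342.46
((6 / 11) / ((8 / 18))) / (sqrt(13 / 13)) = 1.23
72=72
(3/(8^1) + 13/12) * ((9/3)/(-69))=-35/552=-0.06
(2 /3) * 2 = 4 /3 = 1.33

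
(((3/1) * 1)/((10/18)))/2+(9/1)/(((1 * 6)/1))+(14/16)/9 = 1547/360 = 4.30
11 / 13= 0.85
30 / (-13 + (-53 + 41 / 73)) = -2190 / 4777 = -0.46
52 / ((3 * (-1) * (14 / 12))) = -104 / 7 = -14.86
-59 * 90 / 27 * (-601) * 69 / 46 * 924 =163820580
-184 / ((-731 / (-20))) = -3680 / 731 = -5.03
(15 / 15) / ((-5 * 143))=-1 / 715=-0.00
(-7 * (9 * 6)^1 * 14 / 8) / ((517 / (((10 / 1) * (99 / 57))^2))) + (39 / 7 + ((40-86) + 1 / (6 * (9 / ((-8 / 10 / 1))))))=-426.42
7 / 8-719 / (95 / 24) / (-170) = 125549 / 64600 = 1.94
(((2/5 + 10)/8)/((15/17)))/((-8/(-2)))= 221/600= 0.37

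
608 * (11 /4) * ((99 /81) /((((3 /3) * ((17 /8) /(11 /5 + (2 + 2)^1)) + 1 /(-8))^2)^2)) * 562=2443723214434304 /4782969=510921817.48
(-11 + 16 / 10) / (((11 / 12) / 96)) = -54144 / 55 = -984.44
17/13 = 1.31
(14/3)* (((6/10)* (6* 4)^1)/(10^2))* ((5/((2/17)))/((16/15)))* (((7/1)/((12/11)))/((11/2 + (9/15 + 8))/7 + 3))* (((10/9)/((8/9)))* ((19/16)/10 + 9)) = 93581719/239616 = 390.55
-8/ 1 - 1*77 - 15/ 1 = -100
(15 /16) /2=15 /32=0.47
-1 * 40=-40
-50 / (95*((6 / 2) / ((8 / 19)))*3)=-0.02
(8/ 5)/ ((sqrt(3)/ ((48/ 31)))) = 128*sqrt(3)/ 155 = 1.43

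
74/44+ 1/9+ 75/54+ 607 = 6712/11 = 610.18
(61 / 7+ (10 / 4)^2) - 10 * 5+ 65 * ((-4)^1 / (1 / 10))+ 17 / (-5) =-2638.44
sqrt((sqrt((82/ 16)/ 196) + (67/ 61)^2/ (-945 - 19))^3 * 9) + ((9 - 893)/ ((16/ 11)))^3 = -14366628991/ 64 + 3 * sqrt(3374) * (-62846 + 896761 * sqrt(82))^(3/ 2)/ 20671388466848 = -224478577.79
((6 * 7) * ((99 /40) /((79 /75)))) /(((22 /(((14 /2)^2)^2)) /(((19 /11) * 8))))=129329865 /869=148826.08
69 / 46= 3 / 2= 1.50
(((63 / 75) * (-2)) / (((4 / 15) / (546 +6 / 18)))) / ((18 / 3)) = -11473 / 20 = -573.65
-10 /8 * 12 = -15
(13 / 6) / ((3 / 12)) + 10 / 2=41 / 3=13.67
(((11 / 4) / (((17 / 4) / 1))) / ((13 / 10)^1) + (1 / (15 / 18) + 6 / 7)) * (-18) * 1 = -355716 / 7735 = -45.99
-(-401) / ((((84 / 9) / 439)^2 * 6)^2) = 134043254282169 / 2458624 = 54519623.29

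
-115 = -115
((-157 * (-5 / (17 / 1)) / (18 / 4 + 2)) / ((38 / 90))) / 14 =1.20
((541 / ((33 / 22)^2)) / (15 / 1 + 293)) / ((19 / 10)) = 5410 / 13167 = 0.41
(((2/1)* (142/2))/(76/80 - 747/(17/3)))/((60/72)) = -57936/44497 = -1.30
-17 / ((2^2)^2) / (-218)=17 / 3488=0.00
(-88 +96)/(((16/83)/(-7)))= -581/2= -290.50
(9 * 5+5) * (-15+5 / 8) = -2875 / 4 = -718.75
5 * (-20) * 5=-500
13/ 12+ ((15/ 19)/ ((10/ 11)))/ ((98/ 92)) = 21211/ 11172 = 1.90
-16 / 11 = -1.45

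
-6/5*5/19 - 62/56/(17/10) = -4373/4522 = -0.97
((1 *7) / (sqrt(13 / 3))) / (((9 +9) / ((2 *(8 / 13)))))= 56 *sqrt(39) / 1521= 0.23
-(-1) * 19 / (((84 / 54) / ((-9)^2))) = 13851 / 14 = 989.36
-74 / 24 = -37 / 12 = -3.08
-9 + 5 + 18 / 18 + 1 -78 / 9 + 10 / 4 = -49 / 6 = -8.17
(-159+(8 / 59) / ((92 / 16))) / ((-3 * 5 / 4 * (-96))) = -215731 / 488520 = -0.44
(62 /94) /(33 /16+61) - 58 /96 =-1351459 /2276304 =-0.59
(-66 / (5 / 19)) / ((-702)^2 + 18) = -0.00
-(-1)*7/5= 7/5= 1.40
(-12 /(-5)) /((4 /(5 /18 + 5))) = 19 /6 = 3.17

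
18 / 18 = 1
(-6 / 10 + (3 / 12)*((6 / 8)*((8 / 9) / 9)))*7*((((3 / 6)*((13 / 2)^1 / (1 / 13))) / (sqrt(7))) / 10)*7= -185731*sqrt(7) / 10800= -45.50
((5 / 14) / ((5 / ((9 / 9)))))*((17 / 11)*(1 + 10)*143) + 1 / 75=182339 / 1050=173.66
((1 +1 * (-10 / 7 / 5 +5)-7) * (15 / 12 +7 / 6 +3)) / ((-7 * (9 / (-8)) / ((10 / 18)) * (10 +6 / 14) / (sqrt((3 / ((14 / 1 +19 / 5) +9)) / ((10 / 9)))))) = -325 * sqrt(201) / 308133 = -0.01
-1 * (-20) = 20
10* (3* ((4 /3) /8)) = 5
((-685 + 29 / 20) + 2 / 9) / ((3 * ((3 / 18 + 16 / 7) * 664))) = -860993 / 6155280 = -0.14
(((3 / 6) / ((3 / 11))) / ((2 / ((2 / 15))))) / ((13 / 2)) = 11 / 585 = 0.02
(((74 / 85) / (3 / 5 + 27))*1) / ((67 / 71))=0.03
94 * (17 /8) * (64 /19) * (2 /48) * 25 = 700.88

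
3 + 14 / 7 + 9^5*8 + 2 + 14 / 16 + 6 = 3779247 / 8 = 472405.88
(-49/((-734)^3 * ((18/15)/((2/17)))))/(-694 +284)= -49/1653758952528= -0.00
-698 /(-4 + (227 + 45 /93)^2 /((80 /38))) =-1676945 /59045601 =-0.03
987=987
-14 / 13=-1.08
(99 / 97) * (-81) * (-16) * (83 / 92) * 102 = 271555416 / 2231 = 121719.15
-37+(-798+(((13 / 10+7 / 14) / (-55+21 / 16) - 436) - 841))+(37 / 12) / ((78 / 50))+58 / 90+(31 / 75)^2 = -58884756353 / 27917500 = -2109.24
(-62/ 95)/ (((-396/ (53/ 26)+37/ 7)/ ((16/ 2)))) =184016/ 6660545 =0.03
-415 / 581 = -5 / 7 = -0.71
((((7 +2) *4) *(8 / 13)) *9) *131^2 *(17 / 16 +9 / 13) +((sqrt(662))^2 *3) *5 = 1016408100 / 169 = 6014249.11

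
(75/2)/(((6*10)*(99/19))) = 95/792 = 0.12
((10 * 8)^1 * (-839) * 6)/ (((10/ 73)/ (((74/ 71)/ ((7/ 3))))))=-652648032/ 497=-1313175.11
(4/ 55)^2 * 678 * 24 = 260352/ 3025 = 86.07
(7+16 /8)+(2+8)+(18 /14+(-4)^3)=-306 /7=-43.71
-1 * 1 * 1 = -1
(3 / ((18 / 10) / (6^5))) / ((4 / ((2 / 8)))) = 810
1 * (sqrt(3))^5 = 9 * sqrt(3) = 15.59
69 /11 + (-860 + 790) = -701 /11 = -63.73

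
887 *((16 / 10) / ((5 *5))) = 56.77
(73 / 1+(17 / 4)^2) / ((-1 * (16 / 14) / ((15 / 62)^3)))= -1110375 / 984064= -1.13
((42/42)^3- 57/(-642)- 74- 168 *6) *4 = -462630/107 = -4323.64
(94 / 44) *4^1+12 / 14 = 724 / 77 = 9.40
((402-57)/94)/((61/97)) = 33465/5734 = 5.84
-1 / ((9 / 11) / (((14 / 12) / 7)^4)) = -11 / 11664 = -0.00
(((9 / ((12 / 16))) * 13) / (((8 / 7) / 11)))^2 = 9018009 / 4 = 2254502.25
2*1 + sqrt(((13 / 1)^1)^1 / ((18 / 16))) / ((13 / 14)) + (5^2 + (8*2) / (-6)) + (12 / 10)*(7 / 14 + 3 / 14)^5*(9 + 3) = 28*sqrt(26) / 39 + 1361911 / 50421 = 30.67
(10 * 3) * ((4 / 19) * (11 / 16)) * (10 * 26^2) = 557700 / 19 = 29352.63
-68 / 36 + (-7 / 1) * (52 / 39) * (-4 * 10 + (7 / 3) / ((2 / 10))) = 2363 / 9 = 262.56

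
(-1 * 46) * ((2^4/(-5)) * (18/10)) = 6624/25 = 264.96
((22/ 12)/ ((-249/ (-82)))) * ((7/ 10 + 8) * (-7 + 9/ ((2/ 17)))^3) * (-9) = -15869824.20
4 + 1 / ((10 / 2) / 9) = 29 / 5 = 5.80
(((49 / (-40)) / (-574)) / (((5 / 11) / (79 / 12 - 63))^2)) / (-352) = -35291333 / 377856000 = -0.09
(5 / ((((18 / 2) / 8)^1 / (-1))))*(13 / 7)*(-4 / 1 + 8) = -2080 / 63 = -33.02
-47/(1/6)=-282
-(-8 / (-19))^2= -64 / 361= -0.18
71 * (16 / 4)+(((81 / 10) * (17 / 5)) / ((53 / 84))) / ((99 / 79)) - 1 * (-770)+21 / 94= 1089.05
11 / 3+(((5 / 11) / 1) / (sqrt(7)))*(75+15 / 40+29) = 11 / 3+4175*sqrt(7) / 616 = 21.60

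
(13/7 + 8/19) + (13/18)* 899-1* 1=1557431/2394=650.56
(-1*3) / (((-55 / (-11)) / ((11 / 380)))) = -33 / 1900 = -0.02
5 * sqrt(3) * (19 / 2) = 95 * sqrt(3) / 2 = 82.27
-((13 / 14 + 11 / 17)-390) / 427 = 92445 / 101626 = 0.91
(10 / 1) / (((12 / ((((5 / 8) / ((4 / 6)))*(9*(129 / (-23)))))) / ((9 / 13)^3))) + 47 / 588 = -3091406419 / 237697824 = -13.01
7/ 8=0.88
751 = 751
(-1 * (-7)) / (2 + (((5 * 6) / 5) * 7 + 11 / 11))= 7 / 45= 0.16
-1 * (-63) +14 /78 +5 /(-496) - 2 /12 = 1218725 /19344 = 63.00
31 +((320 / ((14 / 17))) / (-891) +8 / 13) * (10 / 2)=2586191 / 81081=31.90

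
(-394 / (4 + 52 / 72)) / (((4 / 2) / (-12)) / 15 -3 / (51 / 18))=127656 / 1637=77.98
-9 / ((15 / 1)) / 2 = -3 / 10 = -0.30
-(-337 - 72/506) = 337.14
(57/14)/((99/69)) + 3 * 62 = 29081/154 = 188.84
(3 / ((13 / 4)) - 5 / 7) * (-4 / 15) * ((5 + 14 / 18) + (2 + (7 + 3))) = -0.99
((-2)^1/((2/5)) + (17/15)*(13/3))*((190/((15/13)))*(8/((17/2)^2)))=-63232/39015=-1.62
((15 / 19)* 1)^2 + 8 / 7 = 4463 / 2527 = 1.77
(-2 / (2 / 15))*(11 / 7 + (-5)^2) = -2790 / 7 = -398.57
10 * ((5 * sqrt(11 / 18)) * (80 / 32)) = 125 * sqrt(22) / 6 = 97.72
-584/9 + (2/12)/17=-19853/306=-64.88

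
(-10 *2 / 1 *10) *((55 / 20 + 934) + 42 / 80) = -187455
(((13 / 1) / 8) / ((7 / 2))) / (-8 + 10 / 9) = -117 / 1736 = -0.07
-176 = -176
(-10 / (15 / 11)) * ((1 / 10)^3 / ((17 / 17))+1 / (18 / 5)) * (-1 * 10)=20.44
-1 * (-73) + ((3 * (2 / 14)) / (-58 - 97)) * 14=11309 / 155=72.96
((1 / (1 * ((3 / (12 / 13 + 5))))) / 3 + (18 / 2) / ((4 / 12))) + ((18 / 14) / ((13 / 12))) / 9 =22760 / 819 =27.79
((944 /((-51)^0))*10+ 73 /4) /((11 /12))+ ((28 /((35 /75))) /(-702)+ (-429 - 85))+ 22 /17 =214530149 /21879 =9805.30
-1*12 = -12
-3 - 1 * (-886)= 883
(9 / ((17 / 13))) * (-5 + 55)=5850 / 17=344.12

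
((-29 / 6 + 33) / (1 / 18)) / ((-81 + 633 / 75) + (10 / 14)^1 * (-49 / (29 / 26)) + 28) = -122525 / 18352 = -6.68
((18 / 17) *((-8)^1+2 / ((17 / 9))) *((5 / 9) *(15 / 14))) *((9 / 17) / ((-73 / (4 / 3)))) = 106200 / 2510543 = 0.04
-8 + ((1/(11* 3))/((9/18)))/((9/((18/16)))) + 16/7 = -5273/924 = -5.71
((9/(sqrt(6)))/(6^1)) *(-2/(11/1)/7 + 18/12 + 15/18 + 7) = 5.70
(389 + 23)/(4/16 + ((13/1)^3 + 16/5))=8240/44009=0.19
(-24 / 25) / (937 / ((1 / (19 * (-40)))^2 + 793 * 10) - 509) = 36642944008 / 19423884177575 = 0.00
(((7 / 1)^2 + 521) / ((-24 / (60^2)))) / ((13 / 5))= -427500 / 13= -32884.62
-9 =-9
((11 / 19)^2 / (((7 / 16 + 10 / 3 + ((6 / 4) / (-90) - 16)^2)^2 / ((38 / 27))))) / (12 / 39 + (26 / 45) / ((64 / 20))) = 1698840000 / 119140109585227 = 0.00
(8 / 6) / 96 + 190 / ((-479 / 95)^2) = 123691441 / 16519752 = 7.49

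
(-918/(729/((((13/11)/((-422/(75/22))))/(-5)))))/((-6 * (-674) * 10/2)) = -221/1858452552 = -0.00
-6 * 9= -54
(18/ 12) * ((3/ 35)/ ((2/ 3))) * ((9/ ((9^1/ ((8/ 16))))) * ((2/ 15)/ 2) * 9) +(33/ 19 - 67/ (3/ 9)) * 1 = -5298861/ 26600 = -199.21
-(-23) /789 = 23 /789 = 0.03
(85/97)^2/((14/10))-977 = -64312026/65863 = -976.45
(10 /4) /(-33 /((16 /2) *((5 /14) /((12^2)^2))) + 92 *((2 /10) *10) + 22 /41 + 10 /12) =-3075 /294357979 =-0.00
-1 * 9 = -9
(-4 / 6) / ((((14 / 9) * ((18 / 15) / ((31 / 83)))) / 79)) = -12245 / 1162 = -10.54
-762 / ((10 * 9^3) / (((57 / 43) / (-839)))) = 2413 / 14611185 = 0.00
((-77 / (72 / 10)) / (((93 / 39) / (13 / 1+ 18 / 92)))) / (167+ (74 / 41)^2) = -5106936835 / 14692517208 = -0.35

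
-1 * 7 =-7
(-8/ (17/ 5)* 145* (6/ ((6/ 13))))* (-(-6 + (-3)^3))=-146364.71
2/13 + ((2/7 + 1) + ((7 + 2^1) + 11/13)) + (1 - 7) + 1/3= 118/21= 5.62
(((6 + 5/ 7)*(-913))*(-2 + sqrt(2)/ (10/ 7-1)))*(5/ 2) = 214555/ 7-214555*sqrt(2)/ 6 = -19920.38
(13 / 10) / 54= 13 / 540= 0.02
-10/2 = -5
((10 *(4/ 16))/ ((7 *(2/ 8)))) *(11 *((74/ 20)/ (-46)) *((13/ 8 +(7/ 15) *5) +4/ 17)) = -696377/ 131376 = -5.30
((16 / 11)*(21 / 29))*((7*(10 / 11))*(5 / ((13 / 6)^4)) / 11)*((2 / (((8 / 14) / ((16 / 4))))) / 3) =0.65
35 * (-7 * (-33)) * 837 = 6767145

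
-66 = -66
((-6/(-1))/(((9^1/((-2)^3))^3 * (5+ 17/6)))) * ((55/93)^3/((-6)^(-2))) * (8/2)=-5451776000/340243011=-16.02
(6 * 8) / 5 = 48 / 5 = 9.60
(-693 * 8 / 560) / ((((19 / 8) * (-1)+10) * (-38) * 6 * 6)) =0.00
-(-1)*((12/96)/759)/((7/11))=1/3864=0.00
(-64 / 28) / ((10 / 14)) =-16 / 5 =-3.20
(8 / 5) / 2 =4 / 5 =0.80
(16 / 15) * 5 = 5.33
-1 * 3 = -3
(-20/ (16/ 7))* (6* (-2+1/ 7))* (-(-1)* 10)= 975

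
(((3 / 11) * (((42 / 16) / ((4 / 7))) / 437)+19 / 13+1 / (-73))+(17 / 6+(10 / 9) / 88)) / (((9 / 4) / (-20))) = -28225032865 / 739018566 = -38.19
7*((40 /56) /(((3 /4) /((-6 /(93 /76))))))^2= 9241600 /60543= 152.65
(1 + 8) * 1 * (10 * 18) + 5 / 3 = 4865 / 3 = 1621.67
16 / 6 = 8 / 3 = 2.67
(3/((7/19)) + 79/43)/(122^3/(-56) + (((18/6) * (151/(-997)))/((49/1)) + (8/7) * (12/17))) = -89100893/289487228375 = -0.00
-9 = -9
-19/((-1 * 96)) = 19/96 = 0.20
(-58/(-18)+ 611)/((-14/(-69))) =63572/21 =3027.24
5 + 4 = 9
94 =94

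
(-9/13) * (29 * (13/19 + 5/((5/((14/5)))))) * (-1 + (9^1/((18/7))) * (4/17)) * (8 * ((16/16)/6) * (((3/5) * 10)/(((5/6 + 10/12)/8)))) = 49761216/104975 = 474.03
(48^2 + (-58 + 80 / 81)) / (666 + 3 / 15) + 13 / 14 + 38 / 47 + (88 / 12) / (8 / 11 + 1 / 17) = 17943714955 / 1242749466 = 14.44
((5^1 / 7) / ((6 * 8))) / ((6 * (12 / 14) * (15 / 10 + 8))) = 5 / 16416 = 0.00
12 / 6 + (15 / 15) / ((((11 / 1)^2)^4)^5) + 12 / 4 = 2262962778408797590294467801744846023292006 / 452592555681759518058893560348969204658401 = 5.00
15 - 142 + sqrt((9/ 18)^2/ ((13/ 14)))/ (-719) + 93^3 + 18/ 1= 804248 - sqrt(182)/ 18694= 804248.00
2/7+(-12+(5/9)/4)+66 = 13715/252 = 54.42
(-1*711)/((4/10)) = -3555/2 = -1777.50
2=2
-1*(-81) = 81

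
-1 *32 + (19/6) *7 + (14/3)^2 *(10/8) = 313/18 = 17.39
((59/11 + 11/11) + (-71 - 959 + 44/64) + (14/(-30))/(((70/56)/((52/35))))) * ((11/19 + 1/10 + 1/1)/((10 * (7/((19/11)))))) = -1958985757/46200000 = -42.40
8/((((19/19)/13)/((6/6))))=104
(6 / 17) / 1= 6 / 17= 0.35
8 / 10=0.80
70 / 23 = 3.04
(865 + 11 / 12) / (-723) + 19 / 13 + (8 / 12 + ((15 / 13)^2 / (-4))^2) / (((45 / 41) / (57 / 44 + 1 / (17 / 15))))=6696728425061 / 3707016730560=1.81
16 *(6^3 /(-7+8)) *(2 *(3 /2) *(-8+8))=0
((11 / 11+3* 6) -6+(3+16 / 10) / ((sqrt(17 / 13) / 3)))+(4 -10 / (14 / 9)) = 74 / 7+69* sqrt(221) / 85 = 22.64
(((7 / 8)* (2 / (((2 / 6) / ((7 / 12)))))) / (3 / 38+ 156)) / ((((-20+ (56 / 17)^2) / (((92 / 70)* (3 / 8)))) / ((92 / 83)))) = -20333173 / 17354264160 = -0.00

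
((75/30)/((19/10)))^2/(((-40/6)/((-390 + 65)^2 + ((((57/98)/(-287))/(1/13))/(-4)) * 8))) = -139256729625/5076743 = -27430.33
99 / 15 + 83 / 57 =8.06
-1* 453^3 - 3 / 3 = -92959678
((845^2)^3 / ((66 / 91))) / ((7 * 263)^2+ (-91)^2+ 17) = 33126964783527671875 / 224240214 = 147729812563.98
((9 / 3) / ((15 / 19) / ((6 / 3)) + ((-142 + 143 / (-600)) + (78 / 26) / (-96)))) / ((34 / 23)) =-1573200 / 109981381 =-0.01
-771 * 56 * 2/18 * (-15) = 71960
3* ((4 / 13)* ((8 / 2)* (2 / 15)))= 32 / 65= 0.49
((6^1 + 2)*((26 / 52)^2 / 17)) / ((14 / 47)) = 47 / 119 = 0.39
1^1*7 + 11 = 18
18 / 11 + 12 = 150 / 11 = 13.64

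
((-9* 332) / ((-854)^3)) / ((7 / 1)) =747 / 1089962762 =0.00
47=47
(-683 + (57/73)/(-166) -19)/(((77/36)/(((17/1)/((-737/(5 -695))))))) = -1796145388020/343842191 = -5223.75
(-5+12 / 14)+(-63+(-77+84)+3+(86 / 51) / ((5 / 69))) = -20154 / 595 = -33.87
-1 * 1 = -1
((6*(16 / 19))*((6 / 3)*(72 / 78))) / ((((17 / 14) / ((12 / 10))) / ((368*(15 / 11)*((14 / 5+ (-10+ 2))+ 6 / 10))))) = -4914266112 / 230945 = -21278.95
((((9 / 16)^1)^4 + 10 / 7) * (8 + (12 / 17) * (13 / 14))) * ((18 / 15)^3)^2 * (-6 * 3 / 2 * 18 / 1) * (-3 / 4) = 12795781483467 / 2665600000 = 4800.34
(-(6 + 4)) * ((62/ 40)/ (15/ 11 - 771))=341/ 16932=0.02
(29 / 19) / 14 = 29 / 266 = 0.11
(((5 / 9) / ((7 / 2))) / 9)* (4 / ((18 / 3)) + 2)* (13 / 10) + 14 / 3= 8042 / 1701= 4.73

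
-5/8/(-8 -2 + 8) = 0.31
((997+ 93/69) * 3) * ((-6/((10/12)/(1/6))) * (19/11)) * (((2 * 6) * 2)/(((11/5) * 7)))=-188472096/19481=-9674.66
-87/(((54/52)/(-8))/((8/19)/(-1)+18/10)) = 790192/855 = 924.20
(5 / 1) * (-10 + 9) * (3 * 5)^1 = -75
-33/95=-0.35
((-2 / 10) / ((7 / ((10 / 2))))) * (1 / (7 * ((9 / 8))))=-8 / 441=-0.02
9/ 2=4.50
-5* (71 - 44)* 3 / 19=-405 / 19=-21.32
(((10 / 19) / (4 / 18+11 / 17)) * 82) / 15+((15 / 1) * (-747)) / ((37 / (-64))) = 1812471708 / 93499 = 19384.93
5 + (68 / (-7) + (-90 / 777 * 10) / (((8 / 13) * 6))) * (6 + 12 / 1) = -90911 / 518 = -175.50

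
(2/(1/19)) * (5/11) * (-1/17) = -190/187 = -1.02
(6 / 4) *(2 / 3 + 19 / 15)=29 / 10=2.90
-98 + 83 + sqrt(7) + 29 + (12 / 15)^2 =sqrt(7) + 366 / 25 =17.29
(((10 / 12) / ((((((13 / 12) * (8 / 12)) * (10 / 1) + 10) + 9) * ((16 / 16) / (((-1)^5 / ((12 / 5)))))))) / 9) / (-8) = 25 / 135936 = 0.00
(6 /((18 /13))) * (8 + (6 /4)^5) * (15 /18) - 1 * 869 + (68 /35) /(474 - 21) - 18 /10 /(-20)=-12368345173 /15220800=-812.59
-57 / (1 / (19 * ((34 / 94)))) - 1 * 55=-446.72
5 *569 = 2845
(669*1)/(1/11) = 7359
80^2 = 6400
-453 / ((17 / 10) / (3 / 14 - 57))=1800675 / 119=15131.72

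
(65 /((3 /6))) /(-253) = -130 /253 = -0.51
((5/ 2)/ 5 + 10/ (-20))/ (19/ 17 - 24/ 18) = 0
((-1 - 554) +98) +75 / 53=-24146 / 53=-455.58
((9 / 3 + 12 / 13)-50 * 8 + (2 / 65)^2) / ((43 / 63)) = -105425523 / 181675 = -580.30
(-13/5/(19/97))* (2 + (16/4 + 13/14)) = -122317/1330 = -91.97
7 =7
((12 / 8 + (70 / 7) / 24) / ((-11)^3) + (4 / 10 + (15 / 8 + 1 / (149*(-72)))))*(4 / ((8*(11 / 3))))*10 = 40578449 / 13089054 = 3.10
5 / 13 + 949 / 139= 13032 / 1807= 7.21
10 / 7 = 1.43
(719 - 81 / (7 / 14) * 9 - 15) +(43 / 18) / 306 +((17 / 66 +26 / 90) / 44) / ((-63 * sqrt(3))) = -4152989 / 5508 - 541 * sqrt(3) / 8232840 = -753.99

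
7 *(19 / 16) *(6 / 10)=399 / 80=4.99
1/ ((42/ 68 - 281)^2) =1156/ 90878089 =0.00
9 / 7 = 1.29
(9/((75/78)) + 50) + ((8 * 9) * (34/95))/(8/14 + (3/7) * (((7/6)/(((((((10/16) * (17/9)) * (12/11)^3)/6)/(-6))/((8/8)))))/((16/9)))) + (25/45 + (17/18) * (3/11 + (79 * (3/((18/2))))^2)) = 69132266710414/97256681775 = 710.82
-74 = -74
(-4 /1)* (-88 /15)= 352 /15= 23.47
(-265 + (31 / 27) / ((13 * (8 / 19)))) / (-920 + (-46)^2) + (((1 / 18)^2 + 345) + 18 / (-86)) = 149278913533 / 433229472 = 344.57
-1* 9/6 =-3/2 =-1.50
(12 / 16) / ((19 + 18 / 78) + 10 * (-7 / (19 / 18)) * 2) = -741 / 112040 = -0.01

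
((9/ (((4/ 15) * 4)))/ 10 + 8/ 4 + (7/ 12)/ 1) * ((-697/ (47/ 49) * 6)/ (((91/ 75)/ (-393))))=1006659675/ 208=4839709.98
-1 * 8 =-8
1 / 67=0.01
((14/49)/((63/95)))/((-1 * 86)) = -95/18963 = -0.01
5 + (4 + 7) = 16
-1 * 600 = -600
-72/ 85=-0.85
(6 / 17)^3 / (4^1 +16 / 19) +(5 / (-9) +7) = 6563176 / 1016991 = 6.45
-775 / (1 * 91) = -775 / 91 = -8.52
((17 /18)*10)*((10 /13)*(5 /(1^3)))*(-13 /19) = -4250 /171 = -24.85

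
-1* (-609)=609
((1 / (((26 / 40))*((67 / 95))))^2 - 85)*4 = -243497940 / 758641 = -320.97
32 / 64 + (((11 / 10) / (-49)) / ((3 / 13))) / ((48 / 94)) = 10919 / 35280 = 0.31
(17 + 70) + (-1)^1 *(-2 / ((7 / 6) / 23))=885 / 7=126.43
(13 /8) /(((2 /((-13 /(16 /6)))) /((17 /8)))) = -8619 /1024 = -8.42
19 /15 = 1.27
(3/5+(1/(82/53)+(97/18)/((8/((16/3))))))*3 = 53567/3690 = 14.52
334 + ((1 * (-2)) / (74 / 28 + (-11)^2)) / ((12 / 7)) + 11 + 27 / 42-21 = 23601499 / 72702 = 324.63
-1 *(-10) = 10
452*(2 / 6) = 452 / 3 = 150.67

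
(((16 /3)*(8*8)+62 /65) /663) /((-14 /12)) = -133492 /301665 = -0.44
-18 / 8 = -2.25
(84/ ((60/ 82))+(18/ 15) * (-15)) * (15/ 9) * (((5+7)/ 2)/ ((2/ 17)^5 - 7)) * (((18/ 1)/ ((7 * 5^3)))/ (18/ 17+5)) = -140191000752/ 298583133625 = -0.47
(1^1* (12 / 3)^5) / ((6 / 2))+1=1027 / 3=342.33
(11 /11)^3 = 1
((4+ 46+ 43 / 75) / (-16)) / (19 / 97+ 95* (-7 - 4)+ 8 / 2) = 367921 / 121149600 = 0.00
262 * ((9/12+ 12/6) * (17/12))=24497/24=1020.71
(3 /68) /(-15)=-1 /340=-0.00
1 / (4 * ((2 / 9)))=9 / 8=1.12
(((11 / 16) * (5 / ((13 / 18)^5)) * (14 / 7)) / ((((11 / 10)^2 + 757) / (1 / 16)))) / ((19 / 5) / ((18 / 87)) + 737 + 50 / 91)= 17050398750 / 4468884903454231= 0.00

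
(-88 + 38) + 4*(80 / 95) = -886 / 19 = -46.63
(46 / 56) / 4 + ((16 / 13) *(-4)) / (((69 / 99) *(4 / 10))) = -584483 / 33488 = -17.45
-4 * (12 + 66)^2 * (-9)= 219024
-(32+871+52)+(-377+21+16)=-1295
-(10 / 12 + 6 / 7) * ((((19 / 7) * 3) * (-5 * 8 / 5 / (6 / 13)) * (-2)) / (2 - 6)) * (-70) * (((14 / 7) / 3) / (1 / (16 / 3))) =-5611840 / 189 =-29692.28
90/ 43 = 2.09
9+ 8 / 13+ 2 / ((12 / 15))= 315 / 26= 12.12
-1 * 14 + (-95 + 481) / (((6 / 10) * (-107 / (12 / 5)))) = -3042 / 107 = -28.43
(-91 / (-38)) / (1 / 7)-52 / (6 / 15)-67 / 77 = -333877 / 2926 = -114.11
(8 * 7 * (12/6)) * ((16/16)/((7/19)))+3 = 307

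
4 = 4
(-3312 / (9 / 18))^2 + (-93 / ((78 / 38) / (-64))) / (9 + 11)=2852038864 / 65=43877520.98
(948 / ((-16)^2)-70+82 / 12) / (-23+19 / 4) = 11417 / 3504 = 3.26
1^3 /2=0.50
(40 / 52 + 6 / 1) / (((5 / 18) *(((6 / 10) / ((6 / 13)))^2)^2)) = 3168000 / 371293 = 8.53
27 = 27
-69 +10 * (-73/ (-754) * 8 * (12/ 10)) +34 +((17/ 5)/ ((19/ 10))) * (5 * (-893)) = -3021921/ 377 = -8015.71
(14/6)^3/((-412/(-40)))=3430/2781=1.23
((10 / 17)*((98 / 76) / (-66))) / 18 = -245 / 383724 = -0.00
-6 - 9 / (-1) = 3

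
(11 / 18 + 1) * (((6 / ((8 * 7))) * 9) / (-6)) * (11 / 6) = -319 / 672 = -0.47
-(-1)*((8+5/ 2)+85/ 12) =211/ 12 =17.58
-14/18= -7/9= -0.78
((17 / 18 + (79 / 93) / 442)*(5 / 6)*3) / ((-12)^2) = 18235 / 1109862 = 0.02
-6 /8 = -3 /4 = -0.75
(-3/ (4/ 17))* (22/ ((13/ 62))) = -17391/ 13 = -1337.77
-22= -22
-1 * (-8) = 8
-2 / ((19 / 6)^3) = -432 / 6859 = -0.06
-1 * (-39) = 39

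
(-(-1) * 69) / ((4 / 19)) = 1311 / 4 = 327.75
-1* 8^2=-64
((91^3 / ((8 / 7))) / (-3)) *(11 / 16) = -58024967 / 384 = -151106.68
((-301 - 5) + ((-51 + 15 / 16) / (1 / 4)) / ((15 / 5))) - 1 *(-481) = 433 / 4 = 108.25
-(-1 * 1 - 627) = 628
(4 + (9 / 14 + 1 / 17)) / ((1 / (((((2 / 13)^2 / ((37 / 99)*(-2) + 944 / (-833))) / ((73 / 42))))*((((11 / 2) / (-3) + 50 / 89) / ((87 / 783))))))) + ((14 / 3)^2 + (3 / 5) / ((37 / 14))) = 3174893551839401 / 141771851496405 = 22.39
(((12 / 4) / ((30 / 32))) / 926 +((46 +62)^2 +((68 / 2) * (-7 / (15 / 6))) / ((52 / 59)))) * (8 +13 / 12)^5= 714551185.89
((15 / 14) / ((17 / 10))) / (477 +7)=75 / 57596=0.00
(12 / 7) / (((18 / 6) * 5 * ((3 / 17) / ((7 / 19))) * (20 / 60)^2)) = 204 / 95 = 2.15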